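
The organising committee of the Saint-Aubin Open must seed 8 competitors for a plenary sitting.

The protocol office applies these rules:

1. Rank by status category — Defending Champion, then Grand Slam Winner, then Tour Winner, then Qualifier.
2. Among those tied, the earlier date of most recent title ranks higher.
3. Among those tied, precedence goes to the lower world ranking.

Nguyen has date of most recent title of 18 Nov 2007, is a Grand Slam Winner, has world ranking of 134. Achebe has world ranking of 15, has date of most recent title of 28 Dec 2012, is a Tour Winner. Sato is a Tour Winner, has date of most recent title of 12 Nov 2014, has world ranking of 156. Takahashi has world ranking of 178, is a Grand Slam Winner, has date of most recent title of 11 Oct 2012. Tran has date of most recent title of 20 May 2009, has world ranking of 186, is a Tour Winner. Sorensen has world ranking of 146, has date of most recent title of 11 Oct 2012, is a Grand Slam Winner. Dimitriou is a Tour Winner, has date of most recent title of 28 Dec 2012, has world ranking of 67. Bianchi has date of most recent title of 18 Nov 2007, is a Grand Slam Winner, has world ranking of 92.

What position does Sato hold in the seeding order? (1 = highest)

8

By status category: Bianchi, Nguyen, Sorensen and Takahashi (Grand Slam Winner); then Tran, Achebe, Dimitriou and Sato (Tour Winner).
Among Bianchi, Nguyen, Sorensen and Takahashi, by date of most recent title (earlier first): Bianchi and Nguyen (18 Nov 2007) before Sorensen and Takahashi (11 Oct 2012).
Among Bianchi and Nguyen, by world ranking (lower first): Bianchi (92) before Nguyen (134).
Among Sorensen and Takahashi, by world ranking (lower first): Sorensen (146) before Takahashi (178).
Among Tran, Achebe, Dimitriou and Sato, by date of most recent title (earlier first): Tran (20 May 2009) before Achebe and Dimitriou (28 Dec 2012) before Sato (12 Nov 2014).
Among Achebe and Dimitriou, by world ranking (lower first): Achebe (15) before Dimitriou (67).
Order: Bianchi, Nguyen, Sorensen, Takahashi, Tran, Achebe, Dimitriou, Sato. So position 8.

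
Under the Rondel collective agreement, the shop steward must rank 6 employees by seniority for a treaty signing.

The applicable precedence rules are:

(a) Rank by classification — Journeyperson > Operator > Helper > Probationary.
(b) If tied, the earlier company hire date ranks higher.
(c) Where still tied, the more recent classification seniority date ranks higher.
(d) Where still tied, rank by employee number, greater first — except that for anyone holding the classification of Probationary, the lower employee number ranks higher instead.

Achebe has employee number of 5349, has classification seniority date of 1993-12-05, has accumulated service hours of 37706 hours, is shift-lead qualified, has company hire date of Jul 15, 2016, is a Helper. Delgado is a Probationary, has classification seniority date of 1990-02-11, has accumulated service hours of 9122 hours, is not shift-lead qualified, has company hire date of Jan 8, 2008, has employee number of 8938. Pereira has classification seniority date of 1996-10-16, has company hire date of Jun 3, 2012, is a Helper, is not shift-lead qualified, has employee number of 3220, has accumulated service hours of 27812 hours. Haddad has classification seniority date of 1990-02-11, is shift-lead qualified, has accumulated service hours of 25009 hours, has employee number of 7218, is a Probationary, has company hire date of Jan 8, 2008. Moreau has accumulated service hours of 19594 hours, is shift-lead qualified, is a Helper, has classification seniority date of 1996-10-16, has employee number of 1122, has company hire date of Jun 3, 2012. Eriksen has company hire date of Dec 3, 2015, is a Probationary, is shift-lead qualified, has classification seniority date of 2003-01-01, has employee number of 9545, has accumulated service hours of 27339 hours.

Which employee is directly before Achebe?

By classification: Pereira, Moreau and Achebe (Helper); then Haddad, Delgado and Eriksen (Probationary).
Among Pereira, Moreau and Achebe, by company hire date (earlier first): Pereira and Moreau (Jun 3, 2012) before Achebe (Jul 15, 2016).
Pereira and Moreau both have classification seniority date 1996-10-16, so the next rule applies.
Among Pereira and Moreau, by employee number (higher first): Pereira (3220) before Moreau (1122).
Among Haddad, Delgado and Eriksen, by company hire date (earlier first): Haddad and Delgado (Jan 8, 2008) before Eriksen (Dec 3, 2015).
Haddad and Delgado both have classification seniority date 1990-02-11, so the next rule applies.
Among Haddad and Delgado, by employee number (lower first) (reversed rule for this group): Haddad (7218) before Delgado (8938).
Order: Pereira, Moreau, Achebe, Haddad, Delgado, Eriksen.

Moreau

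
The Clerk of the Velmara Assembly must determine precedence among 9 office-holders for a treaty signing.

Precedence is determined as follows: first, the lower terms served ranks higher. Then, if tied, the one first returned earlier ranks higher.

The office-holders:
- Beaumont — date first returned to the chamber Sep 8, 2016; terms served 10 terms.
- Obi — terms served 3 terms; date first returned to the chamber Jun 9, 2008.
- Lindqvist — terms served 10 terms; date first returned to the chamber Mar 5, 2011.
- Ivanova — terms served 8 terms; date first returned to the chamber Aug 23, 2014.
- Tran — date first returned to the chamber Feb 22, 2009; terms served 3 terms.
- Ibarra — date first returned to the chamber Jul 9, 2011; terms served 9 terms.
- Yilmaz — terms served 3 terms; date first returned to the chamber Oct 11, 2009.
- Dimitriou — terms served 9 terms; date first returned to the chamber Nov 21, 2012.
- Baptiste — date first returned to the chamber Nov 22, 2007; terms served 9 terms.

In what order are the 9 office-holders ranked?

Obi, Tran, Yilmaz, Ivanova, Baptiste, Ibarra, Dimitriou, Lindqvist, Beaumont

By terms served (lower first): Obi, Tran and Yilmaz (each 3 terms); then Ivanova (8 terms); then Baptiste, Ibarra and Dimitriou (each 9 terms); then Lindqvist and Beaumont (both 10 terms).
Among Obi, Tran and Yilmaz, by date first returned to the chamber (earlier first): Obi (Jun 9, 2008) before Tran (Feb 22, 2009) before Yilmaz (Oct 11, 2009).
Among Baptiste, Ibarra and Dimitriou, by date first returned to the chamber (earlier first): Baptiste (Nov 22, 2007) before Ibarra (Jul 9, 2011) before Dimitriou (Nov 21, 2012).
Among Lindqvist and Beaumont, by date first returned to the chamber (earlier first): Lindqvist (Mar 5, 2011) before Beaumont (Sep 8, 2016).
Full order: Obi, Tran, Yilmaz, Ivanova, Baptiste, Ibarra, Dimitriou, Lindqvist, Beaumont.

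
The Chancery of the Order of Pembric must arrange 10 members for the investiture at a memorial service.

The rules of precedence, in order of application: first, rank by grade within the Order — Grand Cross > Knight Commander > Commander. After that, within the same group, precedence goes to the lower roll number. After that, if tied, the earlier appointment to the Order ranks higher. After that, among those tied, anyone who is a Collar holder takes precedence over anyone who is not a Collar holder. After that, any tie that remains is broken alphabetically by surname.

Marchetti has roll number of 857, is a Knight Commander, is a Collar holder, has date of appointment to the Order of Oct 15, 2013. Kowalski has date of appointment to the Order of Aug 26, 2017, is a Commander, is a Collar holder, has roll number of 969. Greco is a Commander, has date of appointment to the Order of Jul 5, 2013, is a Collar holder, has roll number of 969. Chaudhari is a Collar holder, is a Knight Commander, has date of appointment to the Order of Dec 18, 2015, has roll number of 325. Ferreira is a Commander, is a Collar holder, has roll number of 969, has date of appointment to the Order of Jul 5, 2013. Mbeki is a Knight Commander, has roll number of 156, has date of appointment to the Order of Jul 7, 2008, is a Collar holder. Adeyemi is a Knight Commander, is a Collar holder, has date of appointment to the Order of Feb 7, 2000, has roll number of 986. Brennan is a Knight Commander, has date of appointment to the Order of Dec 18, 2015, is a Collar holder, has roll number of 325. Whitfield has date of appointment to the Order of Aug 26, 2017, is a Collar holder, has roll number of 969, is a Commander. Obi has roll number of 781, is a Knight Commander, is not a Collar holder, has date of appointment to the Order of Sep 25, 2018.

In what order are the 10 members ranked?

By grade within the Order: Mbeki, Brennan, Chaudhari, Obi, Marchetti and Adeyemi (Knight Commander); then Ferreira, Greco, Kowalski and Whitfield (Commander).
Among Mbeki, Brennan, Chaudhari, Obi, Marchetti and Adeyemi, by roll number (lower first): Mbeki (156) before Brennan and Chaudhari (325) before Obi (781) before Marchetti (857) before Adeyemi (986).
Brennan and Chaudhari both have date of appointment to the Order Dec 18, 2015, so the next rule applies.
Brennan and Chaudhari are each a Collar holder, so the next rule applies.
Among Brennan and Chaudhari, alphabetically by surname: Brennan before Chaudhari.
Ferreira, Greco, Kowalski and Whitfield all have roll number 969, so the next rule applies.
Among Ferreira, Greco, Kowalski and Whitfield, by date of appointment to the Order (earlier first): Ferreira and Greco (Jul 5, 2013) before Kowalski and Whitfield (Aug 26, 2017).
Ferreira and Greco are each a Collar holder, so the next rule applies.
Among Ferreira and Greco, alphabetically by surname: Ferreira before Greco.
Kowalski and Whitfield are each a Collar holder, so the next rule applies.
Among Kowalski and Whitfield, alphabetically by surname: Kowalski before Whitfield.
Full order: Mbeki, Brennan, Chaudhari, Obi, Marchetti, Adeyemi, Ferreira, Greco, Kowalski, Whitfield.

Mbeki, Brennan, Chaudhari, Obi, Marchetti, Adeyemi, Ferreira, Greco, Kowalski, Whitfield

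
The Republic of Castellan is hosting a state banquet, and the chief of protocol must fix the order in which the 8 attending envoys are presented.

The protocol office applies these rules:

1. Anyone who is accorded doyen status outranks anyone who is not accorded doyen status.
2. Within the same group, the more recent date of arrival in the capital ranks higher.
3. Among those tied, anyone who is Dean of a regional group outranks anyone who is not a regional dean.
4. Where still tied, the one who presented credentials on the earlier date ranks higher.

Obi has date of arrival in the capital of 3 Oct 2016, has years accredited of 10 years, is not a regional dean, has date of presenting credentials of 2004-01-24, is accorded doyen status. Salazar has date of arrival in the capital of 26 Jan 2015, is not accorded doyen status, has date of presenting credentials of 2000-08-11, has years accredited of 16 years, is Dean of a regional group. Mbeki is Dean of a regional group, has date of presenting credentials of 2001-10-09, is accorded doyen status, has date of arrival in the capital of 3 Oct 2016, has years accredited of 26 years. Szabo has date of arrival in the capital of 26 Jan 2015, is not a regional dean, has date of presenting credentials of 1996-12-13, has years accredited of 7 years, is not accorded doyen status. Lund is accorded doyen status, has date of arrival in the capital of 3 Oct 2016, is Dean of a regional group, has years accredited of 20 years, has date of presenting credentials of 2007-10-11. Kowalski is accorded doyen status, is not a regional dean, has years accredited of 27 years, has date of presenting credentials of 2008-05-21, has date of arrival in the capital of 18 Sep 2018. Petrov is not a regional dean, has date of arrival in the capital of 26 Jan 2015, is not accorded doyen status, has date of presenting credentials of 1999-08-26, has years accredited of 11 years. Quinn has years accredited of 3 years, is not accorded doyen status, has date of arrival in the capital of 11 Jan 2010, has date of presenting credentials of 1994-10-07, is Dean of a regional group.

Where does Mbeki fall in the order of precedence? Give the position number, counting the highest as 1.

2

By the first rule: Kowalski, Mbeki, Lund and Obi (each accorded doyen status); then Salazar, Szabo, Petrov and Quinn (each not accorded doyen status).
Among Kowalski, Mbeki, Lund and Obi, by date of arrival in the capital (later first): Kowalski (18 Sep 2018) before Mbeki, Lund and Obi (3 Oct 2016).
Among Mbeki, Lund and Obi, Dean of a regional group before not a regional dean: Mbeki and Lund (Dean of a regional group) before Obi (not a regional dean).
Among Mbeki and Lund, by date of presenting credentials (earlier first): Mbeki (2001-10-09) before Lund (2007-10-11).
Among Salazar, Szabo, Petrov and Quinn, by date of arrival in the capital (later first): Salazar, Szabo and Petrov (26 Jan 2015) before Quinn (11 Jan 2010).
Among Salazar, Szabo and Petrov, Dean of a regional group before not a regional dean: Salazar (Dean of a regional group) before Szabo and Petrov (not a regional dean).
Among Szabo and Petrov, by date of presenting credentials (earlier first): Szabo (1996-12-13) before Petrov (1999-08-26).
Order: Kowalski, Mbeki, Lund, Obi, Salazar, Szabo, Petrov, Quinn. So position 2.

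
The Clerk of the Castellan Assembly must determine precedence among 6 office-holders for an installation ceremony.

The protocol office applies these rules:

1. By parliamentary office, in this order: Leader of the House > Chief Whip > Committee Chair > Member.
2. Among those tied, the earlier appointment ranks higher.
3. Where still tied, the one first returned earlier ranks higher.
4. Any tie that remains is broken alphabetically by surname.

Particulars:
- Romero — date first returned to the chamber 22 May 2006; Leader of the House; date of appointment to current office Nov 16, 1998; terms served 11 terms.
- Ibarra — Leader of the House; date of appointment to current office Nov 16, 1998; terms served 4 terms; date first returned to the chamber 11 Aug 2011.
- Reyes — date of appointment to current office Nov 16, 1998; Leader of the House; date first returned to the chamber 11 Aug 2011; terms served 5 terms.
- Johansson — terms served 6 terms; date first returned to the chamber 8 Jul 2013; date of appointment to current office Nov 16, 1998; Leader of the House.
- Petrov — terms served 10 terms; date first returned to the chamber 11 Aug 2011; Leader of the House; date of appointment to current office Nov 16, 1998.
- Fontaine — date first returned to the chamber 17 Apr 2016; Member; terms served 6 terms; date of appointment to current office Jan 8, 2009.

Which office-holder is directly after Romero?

Ibarra

By parliamentary office: Romero, Ibarra, Petrov, Reyes and Johansson (Leader of the House); then Fontaine (Member).
Romero, Ibarra, Petrov, Reyes and Johansson all have date of appointment to current office Nov 16, 1998, so the next rule applies.
Among Romero, Ibarra, Petrov, Reyes and Johansson, by date first returned to the chamber (earlier first): Romero (22 May 2006) before Ibarra, Petrov and Reyes (11 Aug 2011) before Johansson (8 Jul 2013).
Among Ibarra, Petrov and Reyes, alphabetically by surname: Ibarra before Petrov before Reyes.
Order: Romero, Ibarra, Petrov, Reyes, Johansson, Fontaine.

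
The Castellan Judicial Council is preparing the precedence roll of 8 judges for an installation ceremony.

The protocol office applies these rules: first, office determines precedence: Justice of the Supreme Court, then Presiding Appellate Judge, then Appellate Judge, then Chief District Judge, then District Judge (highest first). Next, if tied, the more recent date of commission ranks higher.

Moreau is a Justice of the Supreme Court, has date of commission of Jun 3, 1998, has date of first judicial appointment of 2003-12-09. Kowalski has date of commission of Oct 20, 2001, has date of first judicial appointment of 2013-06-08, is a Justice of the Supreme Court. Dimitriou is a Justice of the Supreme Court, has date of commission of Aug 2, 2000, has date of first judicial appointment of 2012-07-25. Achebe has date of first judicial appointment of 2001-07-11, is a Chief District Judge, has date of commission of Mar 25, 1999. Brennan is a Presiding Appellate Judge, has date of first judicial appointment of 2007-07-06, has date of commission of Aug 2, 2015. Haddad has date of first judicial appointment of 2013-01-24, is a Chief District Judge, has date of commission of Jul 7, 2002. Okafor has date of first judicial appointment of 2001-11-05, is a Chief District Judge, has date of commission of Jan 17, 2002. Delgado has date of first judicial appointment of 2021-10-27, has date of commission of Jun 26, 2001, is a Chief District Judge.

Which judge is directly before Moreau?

By office: Kowalski, Dimitriou and Moreau (Justice of the Supreme Court); then Brennan (Presiding Appellate Judge); then Haddad, Okafor, Delgado and Achebe (Chief District Judge).
Among Kowalski, Dimitriou and Moreau, by date of commission (later first): Kowalski (Oct 20, 2001) before Dimitriou (Aug 2, 2000) before Moreau (Jun 3, 1998).
Among Haddad, Okafor, Delgado and Achebe, by date of commission (later first): Haddad (Jul 7, 2002) before Okafor (Jan 17, 2002) before Delgado (Jun 26, 2001) before Achebe (Mar 25, 1999).
Order: Kowalski, Dimitriou, Moreau, Brennan, Haddad, Okafor, Delgado, Achebe.

Dimitriou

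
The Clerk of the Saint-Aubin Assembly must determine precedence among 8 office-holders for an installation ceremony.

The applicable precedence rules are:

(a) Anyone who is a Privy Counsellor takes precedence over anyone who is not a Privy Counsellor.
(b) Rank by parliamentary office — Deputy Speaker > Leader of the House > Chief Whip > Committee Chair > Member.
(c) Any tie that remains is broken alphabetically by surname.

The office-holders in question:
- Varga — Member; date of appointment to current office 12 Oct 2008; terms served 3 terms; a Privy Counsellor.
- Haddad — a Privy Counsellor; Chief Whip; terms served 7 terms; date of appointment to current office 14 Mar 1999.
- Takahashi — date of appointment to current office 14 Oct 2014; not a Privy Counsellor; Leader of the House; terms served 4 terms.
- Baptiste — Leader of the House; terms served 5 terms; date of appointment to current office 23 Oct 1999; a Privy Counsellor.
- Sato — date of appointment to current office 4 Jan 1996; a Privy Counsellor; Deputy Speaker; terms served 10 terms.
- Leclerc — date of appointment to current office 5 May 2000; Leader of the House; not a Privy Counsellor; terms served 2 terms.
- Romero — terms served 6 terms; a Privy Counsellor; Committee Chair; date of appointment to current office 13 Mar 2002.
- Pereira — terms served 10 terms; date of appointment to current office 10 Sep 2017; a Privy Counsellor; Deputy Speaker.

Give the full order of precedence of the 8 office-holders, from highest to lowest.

Pereira, Sato, Baptiste, Haddad, Romero, Varga, Leclerc, Takahashi

By the first rule: Pereira, Sato, Baptiste, Haddad, Romero and Varga (each a Privy Counsellor); then Leclerc and Takahashi (both not a Privy Counsellor).
Among Pereira, Sato, Baptiste, Haddad, Romero and Varga, by parliamentary office: Pereira and Sato (Deputy Speaker) before Baptiste (Leader of the House) before Haddad (Chief Whip) before Romero (Committee Chair) before Varga (Member).
Among Pereira and Sato, alphabetically by surname: Pereira before Sato.
Leclerc and Takahashi are each Leader of the House, so the next rule applies.
Among Leclerc and Takahashi, alphabetically by surname: Leclerc before Takahashi.
Full order: Pereira, Sato, Baptiste, Haddad, Romero, Varga, Leclerc, Takahashi.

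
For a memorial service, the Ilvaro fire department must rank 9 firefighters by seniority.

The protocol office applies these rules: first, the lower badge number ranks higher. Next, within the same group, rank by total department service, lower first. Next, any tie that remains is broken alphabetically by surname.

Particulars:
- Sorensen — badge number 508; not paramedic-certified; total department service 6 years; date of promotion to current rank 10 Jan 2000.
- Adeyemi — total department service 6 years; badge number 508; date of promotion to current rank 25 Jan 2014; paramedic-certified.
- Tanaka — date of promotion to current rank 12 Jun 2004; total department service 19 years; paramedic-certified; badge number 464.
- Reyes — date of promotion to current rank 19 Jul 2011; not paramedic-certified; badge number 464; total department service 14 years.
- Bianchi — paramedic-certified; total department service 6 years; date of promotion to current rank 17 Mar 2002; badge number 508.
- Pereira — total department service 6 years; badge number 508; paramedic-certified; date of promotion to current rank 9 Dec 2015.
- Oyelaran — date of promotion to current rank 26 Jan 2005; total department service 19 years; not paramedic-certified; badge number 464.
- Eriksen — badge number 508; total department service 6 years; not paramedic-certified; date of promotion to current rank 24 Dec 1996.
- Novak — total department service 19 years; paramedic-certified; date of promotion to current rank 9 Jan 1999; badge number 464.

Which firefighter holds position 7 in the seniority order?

By badge number (lower first): Reyes, Novak, Oyelaran and Tanaka (each 464); then Adeyemi, Bianchi, Eriksen, Pereira and Sorensen (each 508).
Among Reyes, Novak, Oyelaran and Tanaka, by total department service (lower first): Reyes (14 years) before Novak, Oyelaran and Tanaka (19 years).
Among Novak, Oyelaran and Tanaka, alphabetically by surname: Novak before Oyelaran before Tanaka.
Adeyemi, Bianchi, Eriksen, Pereira and Sorensen all have total department service 6 years, so the next rule applies.
Among Adeyemi, Bianchi, Eriksen, Pereira and Sorensen, alphabetically by surname: Adeyemi before Bianchi before Eriksen before Pereira before Sorensen.
Order: Reyes, Novak, Oyelaran, Tanaka, Adeyemi, Bianchi, Eriksen, Pereira, Sorensen.

Eriksen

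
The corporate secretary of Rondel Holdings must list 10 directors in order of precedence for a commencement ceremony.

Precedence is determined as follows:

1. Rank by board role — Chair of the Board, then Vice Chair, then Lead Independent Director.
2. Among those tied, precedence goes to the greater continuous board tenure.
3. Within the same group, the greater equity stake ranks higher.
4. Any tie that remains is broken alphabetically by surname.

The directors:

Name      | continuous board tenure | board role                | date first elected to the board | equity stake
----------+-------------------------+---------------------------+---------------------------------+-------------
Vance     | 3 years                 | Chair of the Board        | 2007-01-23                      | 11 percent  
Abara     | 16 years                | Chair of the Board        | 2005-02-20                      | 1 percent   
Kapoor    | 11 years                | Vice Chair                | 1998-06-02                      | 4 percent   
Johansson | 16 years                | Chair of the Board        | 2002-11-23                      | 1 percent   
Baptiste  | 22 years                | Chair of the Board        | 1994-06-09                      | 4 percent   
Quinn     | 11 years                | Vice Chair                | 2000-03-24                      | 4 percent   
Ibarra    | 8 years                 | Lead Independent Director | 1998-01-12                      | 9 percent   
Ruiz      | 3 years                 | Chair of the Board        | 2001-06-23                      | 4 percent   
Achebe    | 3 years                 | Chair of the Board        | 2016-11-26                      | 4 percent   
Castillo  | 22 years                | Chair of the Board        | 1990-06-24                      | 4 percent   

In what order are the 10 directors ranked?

By board role: Baptiste, Castillo, Abara, Johansson, Vance, Achebe and Ruiz (Chair of the Board); then Kapoor and Quinn (Vice Chair); then Ibarra (Lead Independent Director).
Among Baptiste, Castillo, Abara, Johansson, Vance, Achebe and Ruiz, by continuous board tenure (higher first): Baptiste and Castillo (22 years) before Abara and Johansson (16 years) before Vance, Achebe and Ruiz (3 years).
Baptiste and Castillo both have equity stake 4 percent, so the next rule applies.
Among Baptiste and Castillo, alphabetically by surname: Baptiste before Castillo.
Abara and Johansson both have equity stake 1 percent, so the next rule applies.
Among Abara and Johansson, alphabetically by surname: Abara before Johansson.
Among Vance, Achebe and Ruiz, by equity stake (higher first): Vance (11 percent) before Achebe and Ruiz (4 percent).
Among Achebe and Ruiz, alphabetically by surname: Achebe before Ruiz.
Kapoor and Quinn both have continuous board tenure 11 years, so the next rule applies.
Kapoor and Quinn both have equity stake 4 percent, so the next rule applies.
Among Kapoor and Quinn, alphabetically by surname: Kapoor before Quinn.
Full order: Baptiste, Castillo, Abara, Johansson, Vance, Achebe, Ruiz, Kapoor, Quinn, Ibarra.

Baptiste, Castillo, Abara, Johansson, Vance, Achebe, Ruiz, Kapoor, Quinn, Ibarra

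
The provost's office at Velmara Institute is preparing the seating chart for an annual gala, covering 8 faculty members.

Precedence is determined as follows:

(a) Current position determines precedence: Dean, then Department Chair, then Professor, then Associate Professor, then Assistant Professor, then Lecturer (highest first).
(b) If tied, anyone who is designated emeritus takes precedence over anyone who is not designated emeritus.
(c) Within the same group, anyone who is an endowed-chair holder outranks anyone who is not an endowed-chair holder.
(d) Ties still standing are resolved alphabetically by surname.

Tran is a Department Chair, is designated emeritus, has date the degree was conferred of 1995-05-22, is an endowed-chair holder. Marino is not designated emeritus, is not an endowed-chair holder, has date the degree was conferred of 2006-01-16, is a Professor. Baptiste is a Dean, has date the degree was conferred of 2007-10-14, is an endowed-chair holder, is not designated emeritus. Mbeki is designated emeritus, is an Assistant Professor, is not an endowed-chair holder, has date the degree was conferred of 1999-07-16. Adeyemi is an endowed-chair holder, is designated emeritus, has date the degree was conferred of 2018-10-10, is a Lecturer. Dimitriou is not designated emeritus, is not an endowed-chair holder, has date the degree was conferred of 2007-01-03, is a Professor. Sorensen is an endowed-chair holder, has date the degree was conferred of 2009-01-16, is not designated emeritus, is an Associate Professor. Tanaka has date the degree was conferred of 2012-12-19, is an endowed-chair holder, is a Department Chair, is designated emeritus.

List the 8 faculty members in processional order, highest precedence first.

Baptiste, Tanaka, Tran, Dimitriou, Marino, Sorensen, Mbeki, Adeyemi

By current position: Baptiste (Dean); then Tanaka and Tran (Department Chair); then Dimitriou and Marino (Professor); then Sorensen (Associate Professor); then Mbeki (Assistant Professor); then Adeyemi (Lecturer).
Tanaka and Tran are each designated emeritus, so the next rule applies.
Tanaka and Tran are each an endowed-chair holder, so the next rule applies.
Among Tanaka and Tran, alphabetically by surname: Tanaka before Tran.
Dimitriou and Marino are each not designated emeritus, so the next rule applies.
Dimitriou and Marino are each not an endowed-chair holder, so the next rule applies.
Among Dimitriou and Marino, alphabetically by surname: Dimitriou before Marino.
Full order: Baptiste, Tanaka, Tran, Dimitriou, Marino, Sorensen, Mbeki, Adeyemi.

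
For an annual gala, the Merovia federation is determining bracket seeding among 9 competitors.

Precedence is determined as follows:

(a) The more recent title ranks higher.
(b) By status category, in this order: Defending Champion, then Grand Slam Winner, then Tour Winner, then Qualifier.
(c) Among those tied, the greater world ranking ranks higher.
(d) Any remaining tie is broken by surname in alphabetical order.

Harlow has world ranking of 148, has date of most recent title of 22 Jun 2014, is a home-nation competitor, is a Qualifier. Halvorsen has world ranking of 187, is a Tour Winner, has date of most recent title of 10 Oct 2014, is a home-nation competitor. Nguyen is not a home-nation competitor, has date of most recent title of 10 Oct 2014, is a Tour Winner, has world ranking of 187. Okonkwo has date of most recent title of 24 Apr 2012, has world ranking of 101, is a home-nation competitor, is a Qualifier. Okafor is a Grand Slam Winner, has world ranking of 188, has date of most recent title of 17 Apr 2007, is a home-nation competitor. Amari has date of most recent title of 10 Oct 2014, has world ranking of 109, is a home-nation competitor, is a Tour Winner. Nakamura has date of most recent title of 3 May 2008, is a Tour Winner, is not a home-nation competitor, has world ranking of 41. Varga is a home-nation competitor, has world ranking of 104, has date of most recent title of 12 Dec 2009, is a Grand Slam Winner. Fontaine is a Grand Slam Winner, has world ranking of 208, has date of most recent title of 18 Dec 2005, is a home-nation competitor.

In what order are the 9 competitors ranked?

By date of most recent title (later first): Halvorsen, Nguyen and Amari (each 10 Oct 2014); then Harlow (22 Jun 2014); then Okonkwo (24 Apr 2012); then Varga (12 Dec 2009); then Nakamura (3 May 2008); then Okafor (17 Apr 2007); then Fontaine (18 Dec 2005).
Halvorsen, Nguyen and Amari are each Tour Winner, so the next rule applies.
Among Halvorsen, Nguyen and Amari, by world ranking (higher first): Halvorsen and Nguyen (187) before Amari (109).
Among Halvorsen and Nguyen, alphabetically by surname: Halvorsen before Nguyen.
Full order: Halvorsen, Nguyen, Amari, Harlow, Okonkwo, Varga, Nakamura, Okafor, Fontaine.

Halvorsen, Nguyen, Amari, Harlow, Okonkwo, Varga, Nakamura, Okafor, Fontaine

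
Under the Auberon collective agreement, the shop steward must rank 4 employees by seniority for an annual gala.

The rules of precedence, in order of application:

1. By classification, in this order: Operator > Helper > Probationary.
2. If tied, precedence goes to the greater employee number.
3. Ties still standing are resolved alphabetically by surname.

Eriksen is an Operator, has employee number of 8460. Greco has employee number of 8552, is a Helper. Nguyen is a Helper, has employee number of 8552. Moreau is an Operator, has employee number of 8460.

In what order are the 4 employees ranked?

Eriksen, Moreau, Greco, Nguyen

By classification: Eriksen and Moreau (Operator); then Greco and Nguyen (Helper).
Eriksen and Moreau both have employee number 8460, so the next rule applies.
Among Eriksen and Moreau, alphabetically by surname: Eriksen before Moreau.
Greco and Nguyen both have employee number 8552, so the next rule applies.
Among Greco and Nguyen, alphabetically by surname: Greco before Nguyen.
Full order: Eriksen, Moreau, Greco, Nguyen.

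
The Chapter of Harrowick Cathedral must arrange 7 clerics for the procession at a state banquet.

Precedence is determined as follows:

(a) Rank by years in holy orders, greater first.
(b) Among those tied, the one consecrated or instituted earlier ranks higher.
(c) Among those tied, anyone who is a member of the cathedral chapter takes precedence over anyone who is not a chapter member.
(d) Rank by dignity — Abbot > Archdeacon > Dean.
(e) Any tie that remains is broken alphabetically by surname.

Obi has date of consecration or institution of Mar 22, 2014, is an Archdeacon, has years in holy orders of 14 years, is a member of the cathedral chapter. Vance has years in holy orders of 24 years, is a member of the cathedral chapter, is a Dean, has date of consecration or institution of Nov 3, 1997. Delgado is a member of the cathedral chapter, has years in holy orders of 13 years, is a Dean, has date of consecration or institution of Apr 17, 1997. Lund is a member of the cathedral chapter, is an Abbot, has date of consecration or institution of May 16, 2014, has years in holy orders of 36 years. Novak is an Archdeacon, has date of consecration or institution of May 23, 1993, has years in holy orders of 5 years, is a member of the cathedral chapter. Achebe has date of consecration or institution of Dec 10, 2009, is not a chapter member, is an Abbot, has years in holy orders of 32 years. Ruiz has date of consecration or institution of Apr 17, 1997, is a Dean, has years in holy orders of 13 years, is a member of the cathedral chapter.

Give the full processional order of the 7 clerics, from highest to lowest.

Lund, Achebe, Vance, Obi, Delgado, Ruiz, Novak

By years in holy orders (higher first): Lund (36 years); then Achebe (32 years); then Vance (24 years); then Obi (14 years); then Delgado and Ruiz (both 13 years); then Novak (5 years).
Delgado and Ruiz both have date of consecration or institution Apr 17, 1997, so the next rule applies.
Delgado and Ruiz are each a member of the cathedral chapter, so the next rule applies.
Delgado and Ruiz are each Dean, so the next rule applies.
Among Delgado and Ruiz, alphabetically by surname: Delgado before Ruiz.
Full order: Lund, Achebe, Vance, Obi, Delgado, Ruiz, Novak.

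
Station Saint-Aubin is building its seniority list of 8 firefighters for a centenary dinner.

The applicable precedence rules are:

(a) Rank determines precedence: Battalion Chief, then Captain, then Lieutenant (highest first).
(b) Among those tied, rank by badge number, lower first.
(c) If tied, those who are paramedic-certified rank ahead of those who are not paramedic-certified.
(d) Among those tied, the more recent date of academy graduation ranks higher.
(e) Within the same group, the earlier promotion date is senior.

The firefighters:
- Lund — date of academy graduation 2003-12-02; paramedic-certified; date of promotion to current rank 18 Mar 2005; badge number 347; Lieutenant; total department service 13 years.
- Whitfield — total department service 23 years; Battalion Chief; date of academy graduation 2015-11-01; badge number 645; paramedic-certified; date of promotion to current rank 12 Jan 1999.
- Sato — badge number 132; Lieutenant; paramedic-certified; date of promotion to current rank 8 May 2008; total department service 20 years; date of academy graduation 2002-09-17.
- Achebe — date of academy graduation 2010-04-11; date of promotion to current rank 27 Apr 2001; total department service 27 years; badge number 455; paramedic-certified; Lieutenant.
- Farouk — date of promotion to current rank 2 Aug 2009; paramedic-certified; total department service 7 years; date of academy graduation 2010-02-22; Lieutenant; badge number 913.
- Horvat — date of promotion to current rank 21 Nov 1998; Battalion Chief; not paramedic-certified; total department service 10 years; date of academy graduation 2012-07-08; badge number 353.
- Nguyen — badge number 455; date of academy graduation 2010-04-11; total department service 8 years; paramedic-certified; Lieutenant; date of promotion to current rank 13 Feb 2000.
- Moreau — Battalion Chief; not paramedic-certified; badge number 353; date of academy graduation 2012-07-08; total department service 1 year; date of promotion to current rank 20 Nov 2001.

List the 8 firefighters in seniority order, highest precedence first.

By rank: Horvat, Moreau and Whitfield (Battalion Chief); then Sato, Lund, Nguyen, Achebe and Farouk (Lieutenant).
Among Horvat, Moreau and Whitfield, by badge number (lower first): Horvat and Moreau (353) before Whitfield (645).
Horvat and Moreau are each not paramedic-certified, so the next rule applies.
Horvat and Moreau both have date of academy graduation 2012-07-08, so the next rule applies.
Among Horvat and Moreau, by date of promotion to current rank (earlier first): Horvat (21 Nov 1998) before Moreau (20 Nov 2001).
Among Sato, Lund, Nguyen, Achebe and Farouk, by badge number (lower first): Sato (132) before Lund (347) before Nguyen and Achebe (455) before Farouk (913).
Nguyen and Achebe are each paramedic-certified, so the next rule applies.
Nguyen and Achebe both have date of academy graduation 2010-04-11, so the next rule applies.
Among Nguyen and Achebe, by date of promotion to current rank (earlier first): Nguyen (13 Feb 2000) before Achebe (27 Apr 2001).
Full order: Horvat, Moreau, Whitfield, Sato, Lund, Nguyen, Achebe, Farouk.

Horvat, Moreau, Whitfield, Sato, Lund, Nguyen, Achebe, Farouk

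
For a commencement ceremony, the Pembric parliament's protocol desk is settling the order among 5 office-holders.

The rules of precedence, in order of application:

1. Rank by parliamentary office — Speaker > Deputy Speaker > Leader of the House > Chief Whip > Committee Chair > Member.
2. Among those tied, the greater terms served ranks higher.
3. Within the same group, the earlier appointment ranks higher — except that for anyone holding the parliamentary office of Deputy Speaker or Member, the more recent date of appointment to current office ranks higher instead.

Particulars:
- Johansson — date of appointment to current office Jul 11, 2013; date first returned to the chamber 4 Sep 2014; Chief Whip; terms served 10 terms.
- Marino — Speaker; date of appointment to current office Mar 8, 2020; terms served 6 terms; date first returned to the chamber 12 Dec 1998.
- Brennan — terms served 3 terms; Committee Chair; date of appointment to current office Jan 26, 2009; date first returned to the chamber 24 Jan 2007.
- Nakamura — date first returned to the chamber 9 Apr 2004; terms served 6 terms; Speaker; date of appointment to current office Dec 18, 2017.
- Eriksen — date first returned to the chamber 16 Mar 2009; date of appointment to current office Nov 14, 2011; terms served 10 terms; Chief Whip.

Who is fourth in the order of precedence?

By parliamentary office: Nakamura and Marino (Speaker); then Eriksen and Johansson (Chief Whip); then Brennan (Committee Chair).
Nakamura and Marino both have terms served 6 terms, so the next rule applies.
Among Nakamura and Marino, by date of appointment to current office (earlier first): Nakamura (Dec 18, 2017) before Marino (Mar 8, 2020).
Eriksen and Johansson both have terms served 10 terms, so the next rule applies.
Among Eriksen and Johansson, by date of appointment to current office (earlier first): Eriksen (Nov 14, 2011) before Johansson (Jul 11, 2013).
Order: Nakamura, Marino, Eriksen, Johansson, Brennan.

Johansson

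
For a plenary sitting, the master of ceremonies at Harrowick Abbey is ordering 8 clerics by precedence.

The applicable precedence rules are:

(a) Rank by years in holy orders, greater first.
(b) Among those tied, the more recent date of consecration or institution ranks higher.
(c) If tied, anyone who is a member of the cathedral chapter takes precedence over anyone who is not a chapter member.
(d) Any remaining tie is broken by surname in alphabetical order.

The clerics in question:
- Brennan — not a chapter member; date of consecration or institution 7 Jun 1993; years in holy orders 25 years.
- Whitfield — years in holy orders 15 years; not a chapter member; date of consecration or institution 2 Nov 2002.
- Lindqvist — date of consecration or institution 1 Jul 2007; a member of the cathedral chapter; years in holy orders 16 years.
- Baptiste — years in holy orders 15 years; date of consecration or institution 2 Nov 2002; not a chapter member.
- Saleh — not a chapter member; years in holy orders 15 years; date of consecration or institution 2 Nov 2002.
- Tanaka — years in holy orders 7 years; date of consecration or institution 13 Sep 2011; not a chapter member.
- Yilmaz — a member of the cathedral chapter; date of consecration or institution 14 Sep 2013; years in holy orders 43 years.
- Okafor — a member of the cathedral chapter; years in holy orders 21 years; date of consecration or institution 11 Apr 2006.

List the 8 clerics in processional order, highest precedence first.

Yilmaz, Brennan, Okafor, Lindqvist, Baptiste, Saleh, Whitfield, Tanaka

By years in holy orders (higher first): Yilmaz (43 years); then Brennan (25 years); then Okafor (21 years); then Lindqvist (16 years); then Baptiste, Saleh and Whitfield (each 15 years); then Tanaka (7 years).
Baptiste, Saleh and Whitfield all have date of consecration or institution 2 Nov 2002, so the next rule applies.
Baptiste, Saleh and Whitfield are each not a chapter member, so the next rule applies.
Among Baptiste, Saleh and Whitfield, alphabetically by surname: Baptiste before Saleh before Whitfield.
Full order: Yilmaz, Brennan, Okafor, Lindqvist, Baptiste, Saleh, Whitfield, Tanaka.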